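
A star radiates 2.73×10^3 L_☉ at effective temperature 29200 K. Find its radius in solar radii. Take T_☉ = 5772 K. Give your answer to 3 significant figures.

R/R_☉ = √(L/L_☉) / (T/T_☉)² = √(2.73×10^3) / (5.059)²
       = 52.25 / 25.59 = 2.042.

2.04 solar radii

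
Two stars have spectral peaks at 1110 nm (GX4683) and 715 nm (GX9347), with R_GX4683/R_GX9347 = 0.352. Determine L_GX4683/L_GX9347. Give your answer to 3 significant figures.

0.0213

Wien's law gives T ∝ 1/λ_max, so T_GX4683/T_GX9347 = λ_GX9347/λ_GX4683 = 715/1110 = 0.6441.
Then L ∝ R²T⁴ gives L_GX4683/L_GX9347 = (0.352)² × (0.6441)⁴ = 0.1239 × 0.1722 = 0.02133.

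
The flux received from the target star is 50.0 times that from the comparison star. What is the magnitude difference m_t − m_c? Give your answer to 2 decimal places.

m_t − m_c = −2.5 log₁₀(F_t/F_c) = −2.5 log₁₀(50.0) = −2.5 × (1.699) = -4.247.

-4.25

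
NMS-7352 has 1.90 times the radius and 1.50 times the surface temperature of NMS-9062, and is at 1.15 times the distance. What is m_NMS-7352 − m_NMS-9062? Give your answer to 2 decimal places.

-2.85

L_NMS-7352/L_NMS-9062 = (1.90)²(1.50)⁴ = 18.28.
F_NMS-7352/F_NMS-9062 = (L_NMS-7352/L_NMS-9062)/(d_NMS-7352/d_NMS-9062)² = 18.28/1.322 = 13.82.
m_NMS-7352 − m_NMS-9062 = −2.5 log₁₀(13.82) = -2.85.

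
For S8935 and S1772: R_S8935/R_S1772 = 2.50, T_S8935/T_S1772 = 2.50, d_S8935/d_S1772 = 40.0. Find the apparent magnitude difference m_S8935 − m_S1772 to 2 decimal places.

L_S8935/L_S1772 = (2.50)²(2.50)⁴ = 244.1.
F_S8935/F_S1772 = (L_S8935/L_S1772)/(d_S8935/d_S1772)² = 244.1/1600 = 0.1526.
m_S8935 − m_S1772 = −2.5 log₁₀(0.1526) = 2.04.

2.04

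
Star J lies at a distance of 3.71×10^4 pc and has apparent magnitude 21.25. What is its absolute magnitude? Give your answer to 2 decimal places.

3.40

M = m − 5 log₁₀(d/10 pc) = 21.25 − 5 log₁₀(3.71×10^4/10)
  = 21.25 − 5 × 3.569 = 21.25 − 17.85 = 3.40.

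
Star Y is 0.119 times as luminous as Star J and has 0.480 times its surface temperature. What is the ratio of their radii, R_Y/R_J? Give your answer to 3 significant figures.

L ∝ R²T⁴ gives R ∝ √L / T², so
R_Y/R_J = √(0.119) / (0.480)² = 0.3450 / 0.2304 = 1.497.

1.50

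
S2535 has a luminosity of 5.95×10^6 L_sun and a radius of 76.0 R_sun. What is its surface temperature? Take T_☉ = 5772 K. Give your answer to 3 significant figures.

3.27×10^4 K

T/T_☉ = (L/L_☉)^(1/4) / (R/R_☉)^(1/2)
T = 5772 × (5.95×10^6)^(1/4) / √(76.0) = 5772 × 49.39 / 8.718 = 3.270×10^4 K.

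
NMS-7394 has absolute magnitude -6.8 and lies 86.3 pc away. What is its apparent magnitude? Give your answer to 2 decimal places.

-2.12

m = M + 5 log₁₀(d/10 pc) = -6.8 + 5 log₁₀(86.3/10)
  = -6.8 + 5 × 0.936 = -6.8 + 4.68 = -2.12.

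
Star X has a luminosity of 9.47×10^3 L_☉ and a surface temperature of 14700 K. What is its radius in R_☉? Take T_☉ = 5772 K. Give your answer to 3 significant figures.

15.0 R_☉

R/R_☉ = √(L/L_☉) / (T/T_☉)² = √(9.47×10^3) / (2.547)²
       = 97.31 / 6.486 = 15.00.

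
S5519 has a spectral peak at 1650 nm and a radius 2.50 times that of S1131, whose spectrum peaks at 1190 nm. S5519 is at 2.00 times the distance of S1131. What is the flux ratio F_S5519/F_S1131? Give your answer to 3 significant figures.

0.423

Wien's law: T_S5519/T_S1131 = λ_S1131/λ_S5519 = 1190/1650 = 0.7212.
L_S5519/L_S1131 = (R_S5519/R_S1131)²(T_S5519/T_S1131)⁴ = (2.50)²(0.7212)⁴ = 1.691.
F_S5519/F_S1131 = (L_S5519/L_S1131)/(d_S5519/d_S1131)² = 1.691/(2.00)² = 0.4227.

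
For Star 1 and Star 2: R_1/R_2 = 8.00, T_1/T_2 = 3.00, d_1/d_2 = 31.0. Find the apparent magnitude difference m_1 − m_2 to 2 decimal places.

-1.83

L_1/L_2 = (8.00)²(3.00)⁴ = 5184.
F_1/F_2 = (L_1/L_2)/(d_1/d_2)² = 5184/961.0 = 5.394.
m_1 − m_2 = −2.5 log₁₀(5.394) = -1.83.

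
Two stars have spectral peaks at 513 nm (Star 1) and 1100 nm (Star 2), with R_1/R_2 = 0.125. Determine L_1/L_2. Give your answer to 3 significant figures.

Wien's law gives T ∝ 1/λ_max, so T_1/T_2 = λ_2/λ_1 = 1100/513 = 2.144.
Then L ∝ R²T⁴ gives L_1/L_2 = (0.125)² × (2.144)⁴ = 0.01562 × 21.14 = 0.3303.

0.330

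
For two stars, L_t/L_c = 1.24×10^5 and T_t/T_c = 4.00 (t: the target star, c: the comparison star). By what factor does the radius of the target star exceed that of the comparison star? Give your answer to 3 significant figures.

L ∝ R²T⁴ gives R ∝ √L / T², so
R_t/R_c = √(1.24×10^5) / (4.00)² = 352.1 / 16.00 = 22.01.

22.0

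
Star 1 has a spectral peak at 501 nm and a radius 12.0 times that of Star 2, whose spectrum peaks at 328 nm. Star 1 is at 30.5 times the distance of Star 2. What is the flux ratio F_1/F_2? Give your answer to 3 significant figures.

0.0284

Wien's law: T_1/T_2 = λ_2/λ_1 = 328/501 = 0.6547.
L_1/L_2 = (R_1/R_2)²(T_1/T_2)⁴ = (12.0)²(0.6547)⁴ = 26.45.
F_1/F_2 = (L_1/L_2)/(d_1/d_2)² = 26.45/(30.5)² = 0.02844.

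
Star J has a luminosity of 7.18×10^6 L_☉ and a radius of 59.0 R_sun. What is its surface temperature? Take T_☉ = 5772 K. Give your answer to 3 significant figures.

3.89×10^4 K

T/T_☉ = (L/L_☉)^(1/4) / (R/R_☉)^(1/2)
T = 5772 × (7.18×10^6)^(1/4) / √(59.0) = 5772 × 51.76 / 7.681 = 3.890×10^4 K.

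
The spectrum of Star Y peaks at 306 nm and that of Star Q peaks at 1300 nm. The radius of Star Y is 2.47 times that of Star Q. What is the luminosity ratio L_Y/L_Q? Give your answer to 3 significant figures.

Wien's law gives T ∝ 1/λ_max, so T_Y/T_Q = λ_Q/λ_Y = 1300/306 = 4.248.
Then L ∝ R²T⁴ gives L_Y/L_Q = (2.47)² × (4.248)⁴ = 6.101 × 325.8 = 1987.

1.99×10^3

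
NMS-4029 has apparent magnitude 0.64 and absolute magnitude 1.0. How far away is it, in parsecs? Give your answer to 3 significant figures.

8.47 pc

m − M = 5 log₁₀(d/10 pc)
0.64 − (1.0) = -0.36 = 5 log₁₀(d/10)
d = 10 × 10^(-0.36/5) = 10 × 10^-0.072 = 8.472 pc.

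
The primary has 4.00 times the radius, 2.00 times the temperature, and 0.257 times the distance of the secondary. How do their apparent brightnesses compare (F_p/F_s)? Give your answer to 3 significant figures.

3.88×10^3

L_p/L_s = (R_p/R_s)²(T_p/T_s)⁴ = (4.00)² × (2.00)⁴ = 256.0.
F_p/F_s = (L_p/L_s)/(d_p/d_s)² = 256.0 / (0.257)² = 3876.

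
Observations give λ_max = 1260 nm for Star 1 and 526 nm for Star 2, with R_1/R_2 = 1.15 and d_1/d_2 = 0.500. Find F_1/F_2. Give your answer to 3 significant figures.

Wien's law: T_1/T_2 = λ_2/λ_1 = 526/1260 = 0.4175.
L_1/L_2 = (R_1/R_2)²(T_1/T_2)⁴ = (1.15)²(0.4175)⁴ = 0.04017.
F_1/F_2 = (L_1/L_2)/(d_1/d_2)² = 0.04017/(0.500)² = 0.1607.

0.161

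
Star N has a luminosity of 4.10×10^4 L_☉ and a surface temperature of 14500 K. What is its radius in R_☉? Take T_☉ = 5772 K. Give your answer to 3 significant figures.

32.1 R_☉

R/R_☉ = √(L/L_☉) / (T/T_☉)² = √(4.10×10^4) / (2.512)²
       = 202.5 / 6.311 = 32.09.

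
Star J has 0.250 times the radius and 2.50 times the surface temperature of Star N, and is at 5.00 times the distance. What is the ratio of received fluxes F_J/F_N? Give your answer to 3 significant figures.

L_J/L_N = (R_J/R_N)²(T_J/T_N)⁴ = (0.250)² × (2.50)⁴ = 2.441.
F_J/F_N = (L_J/L_N)/(d_J/d_N)² = 2.441 / (5.00)² = 0.09766.

0.0977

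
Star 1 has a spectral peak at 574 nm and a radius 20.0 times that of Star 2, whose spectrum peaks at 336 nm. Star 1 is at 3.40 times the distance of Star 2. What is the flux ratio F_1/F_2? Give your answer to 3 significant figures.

4.06

Wien's law: T_1/T_2 = λ_2/λ_1 = 336/574 = 0.5854.
L_1/L_2 = (R_1/R_2)²(T_1/T_2)⁴ = (20.0)²(0.5854)⁴ = 46.96.
F_1/F_2 = (L_1/L_2)/(d_1/d_2)² = 46.96/(3.40)² = 4.063.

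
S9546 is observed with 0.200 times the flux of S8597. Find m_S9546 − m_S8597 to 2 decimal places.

m_S9546 − m_S8597 = −2.5 log₁₀(F_S9546/F_S8597) = −2.5 log₁₀(0.200) = −2.5 × (-0.699) = 1.747.

1.75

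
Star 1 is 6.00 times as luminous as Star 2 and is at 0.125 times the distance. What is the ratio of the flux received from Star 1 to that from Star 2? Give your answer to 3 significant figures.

F = L/(4πd²), so F_1/F_2 = (L_1/L_2) / (d_1/d_2)²
= 6.00 / (0.125)² = 6.00 / 0.01562 = 384.0.

384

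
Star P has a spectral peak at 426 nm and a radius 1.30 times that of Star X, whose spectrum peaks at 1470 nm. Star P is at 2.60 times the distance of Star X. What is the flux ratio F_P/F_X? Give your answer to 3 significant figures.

Wien's law: T_P/T_X = λ_X/λ_P = 1470/426 = 3.451.
L_P/L_X = (R_P/R_X)²(T_P/T_X)⁴ = (1.30)²(3.451)⁴ = 239.6.
F_P/F_X = (L_P/L_X)/(d_P/d_X)² = 239.6/(2.60)² = 35.45.

35.4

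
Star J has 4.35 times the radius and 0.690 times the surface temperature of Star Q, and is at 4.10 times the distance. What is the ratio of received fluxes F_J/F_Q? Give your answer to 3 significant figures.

0.255

L_J/L_Q = (R_J/R_Q)²(T_J/T_Q)⁴ = (4.35)² × (0.690)⁴ = 4.289.
F_J/F_Q = (L_J/L_Q)/(d_J/d_Q)² = 4.289 / (4.10)² = 0.2552.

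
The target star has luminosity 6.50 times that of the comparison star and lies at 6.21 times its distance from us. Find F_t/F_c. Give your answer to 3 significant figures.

0.169

F = L/(4πd²), so F_t/F_c = (L_t/L_c) / (d_t/d_c)²
= 6.50 / (6.21)² = 6.50 / 38.56 = 0.1686.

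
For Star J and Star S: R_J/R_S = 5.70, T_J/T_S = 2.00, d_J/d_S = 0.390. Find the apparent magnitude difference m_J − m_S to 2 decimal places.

L_J/L_S = (5.70)²(2.00)⁴ = 519.8.
F_J/F_S = (L_J/L_S)/(d_J/d_S)² = 519.8/0.1521 = 3418.
m_J − m_S = −2.5 log₁₀(3418) = -8.83.

-8.83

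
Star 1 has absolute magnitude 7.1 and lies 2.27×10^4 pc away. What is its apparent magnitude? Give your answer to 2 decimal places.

m = M + 5 log₁₀(d/10 pc) = 7.1 + 5 log₁₀(2.27×10^4/10)
  = 7.1 + 5 × 3.356 = 7.1 + 16.78 = 23.88.

23.88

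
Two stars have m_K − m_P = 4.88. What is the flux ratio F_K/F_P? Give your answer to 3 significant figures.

0.0112

F_K/F_P = 10^(−(m_K − m_P)/2.5) = 10^(-4.88/2.5) = 10^-1.952 = 0.01117.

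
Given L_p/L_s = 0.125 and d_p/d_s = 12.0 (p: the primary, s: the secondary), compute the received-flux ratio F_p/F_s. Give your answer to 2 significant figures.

8.7×10^-4

F = L/(4πd²), so F_p/F_s = (L_p/L_s) / (d_p/d_s)²
= 0.125 / (12.0)² = 0.125 / 144.0 = 8.681×10^-4.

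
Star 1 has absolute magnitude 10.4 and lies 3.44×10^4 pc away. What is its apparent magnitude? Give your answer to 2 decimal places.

28.08

m = M + 5 log₁₀(d/10 pc) = 10.4 + 5 log₁₀(3.44×10^4/10)
  = 10.4 + 5 × 3.537 = 10.4 + 17.68 = 28.08.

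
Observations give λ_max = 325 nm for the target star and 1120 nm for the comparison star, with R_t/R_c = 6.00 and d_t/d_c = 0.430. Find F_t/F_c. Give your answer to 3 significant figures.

2.75×10^4

Wien's law: T_t/T_c = λ_c/λ_t = 1120/325 = 3.446.
L_t/L_c = (R_t/R_c)²(T_t/T_c)⁴ = (6.00)²(3.446)⁴ = 5077.
F_t/F_c = (L_t/L_c)/(d_t/d_c)² = 5077/(0.430)² = 2.746×10^4.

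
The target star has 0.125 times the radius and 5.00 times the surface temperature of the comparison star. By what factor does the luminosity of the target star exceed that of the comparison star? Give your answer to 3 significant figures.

9.77

From the Stefan–Boltzmann law, L ∝ R²T⁴, so
L_t/L_c = (R_t/R_c)² (T_t/T_c)⁴ = (0.125)² × (5.00)⁴ = 0.01562 × 625.0 = 9.766.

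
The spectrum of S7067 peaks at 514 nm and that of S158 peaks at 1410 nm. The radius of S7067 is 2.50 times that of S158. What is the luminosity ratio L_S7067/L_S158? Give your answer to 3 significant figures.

Wien's law gives T ∝ 1/λ_max, so T_S7067/T_S158 = λ_S158/λ_S7067 = 1410/514 = 2.743.
Then L ∝ R²T⁴ gives L_S7067/L_S158 = (2.50)² × (2.743)⁴ = 6.250 × 56.63 = 353.9.

354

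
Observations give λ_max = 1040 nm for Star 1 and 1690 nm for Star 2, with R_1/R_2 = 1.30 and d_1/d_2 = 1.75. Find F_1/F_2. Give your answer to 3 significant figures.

Wien's law: T_1/T_2 = λ_2/λ_1 = 1690/1040 = 1.625.
L_1/L_2 = (R_1/R_2)²(T_1/T_2)⁴ = (1.30)²(1.625)⁴ = 11.78.
F_1/F_2 = (L_1/L_2)/(d_1/d_2)² = 11.78/(1.75)² = 3.848.

3.85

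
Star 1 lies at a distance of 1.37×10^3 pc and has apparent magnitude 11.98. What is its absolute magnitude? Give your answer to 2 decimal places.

M = m − 5 log₁₀(d/10 pc) = 11.98 − 5 log₁₀(1.37×10^3/10)
  = 11.98 − 5 × 2.137 = 11.98 − 10.68 = 1.30.

1.30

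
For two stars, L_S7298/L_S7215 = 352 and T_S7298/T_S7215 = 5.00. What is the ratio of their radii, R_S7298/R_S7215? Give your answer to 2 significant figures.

L ∝ R²T⁴ gives R ∝ √L / T², so
R_S7298/R_S7215 = √(352) / (5.00)² = 18.76 / 25.00 = 0.7505.

0.75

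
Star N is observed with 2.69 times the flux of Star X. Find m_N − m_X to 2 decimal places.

m_N − m_X = −2.5 log₁₀(F_N/F_X) = −2.5 log₁₀(2.69) = −2.5 × (0.430) = -1.074.

-1.07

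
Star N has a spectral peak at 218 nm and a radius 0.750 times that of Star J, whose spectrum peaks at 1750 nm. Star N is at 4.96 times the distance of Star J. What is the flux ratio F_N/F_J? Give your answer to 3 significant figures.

Wien's law: T_N/T_J = λ_J/λ_N = 1750/218 = 8.028.
L_N/L_J = (R_N/R_J)²(T_N/T_J)⁴ = (0.750)²(8.028)⁴ = 2336.
F_N/F_J = (L_N/L_J)/(d_N/d_J)² = 2336/(4.96)² = 94.95.

94.9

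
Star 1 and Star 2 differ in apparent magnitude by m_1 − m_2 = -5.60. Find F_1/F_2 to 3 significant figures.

F_1/F_2 = 10^(−(m_1 − m_2)/2.5) = 10^(5.60/2.5) = 10^2.240 = 173.8.

174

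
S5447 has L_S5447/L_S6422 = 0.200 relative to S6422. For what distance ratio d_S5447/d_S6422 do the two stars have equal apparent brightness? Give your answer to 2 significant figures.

Equal flux requires L_S5447/d_S5447² = L_S6422/d_S6422², so d_S5447/d_S6422 = √(L_S5447/L_S6422)
= √(0.200) = 0.4472.

0.45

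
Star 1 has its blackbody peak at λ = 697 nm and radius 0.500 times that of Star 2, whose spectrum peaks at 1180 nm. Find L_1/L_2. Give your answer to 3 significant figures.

Wien's law gives T ∝ 1/λ_max, so T_1/T_2 = λ_2/λ_1 = 1180/697 = 1.693.
Then L ∝ R²T⁴ gives L_1/L_2 = (0.500)² × (1.693)⁴ = 0.2500 × 8.215 = 2.054.

2.05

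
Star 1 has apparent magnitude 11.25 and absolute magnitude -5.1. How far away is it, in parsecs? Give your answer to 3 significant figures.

m − M = 5 log₁₀(d/10 pc)
11.25 − (-5.1) = 16.35 = 5 log₁₀(d/10)
d = 10 × 10^(16.35/5) = 10 × 10^3.270 = 1.862×10^4 pc.

1.86×10^4 pc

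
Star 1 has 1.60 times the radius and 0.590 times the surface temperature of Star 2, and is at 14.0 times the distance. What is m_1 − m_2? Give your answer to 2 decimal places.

L_1/L_2 = (1.60)²(0.590)⁴ = 0.3102.
F_1/F_2 = (L_1/L_2)/(d_1/d_2)² = 0.3102/196.0 = 0.001583.
m_1 − m_2 = −2.5 log₁₀(0.001583) = 7.00.

7.00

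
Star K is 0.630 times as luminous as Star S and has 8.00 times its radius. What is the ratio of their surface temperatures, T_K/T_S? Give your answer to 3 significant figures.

0.315

L ∝ R²T⁴ gives T ∝ (L/R²)^(1/4), so
T_K/T_S = (0.630 / 8.00²)^(1/4) = (0.009844)^(1/4) = 0.3150.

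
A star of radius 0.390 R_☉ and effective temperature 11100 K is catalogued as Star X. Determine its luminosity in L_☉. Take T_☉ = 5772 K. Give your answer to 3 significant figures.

2.08 L_☉

L/L_☉ = (R/R_☉)² (T/T_☉)⁴ = (0.390)² × (11100/5772)⁴
       = 0.1521 × (1.923)⁴ = 0.1521 × 13.68 = 2.080.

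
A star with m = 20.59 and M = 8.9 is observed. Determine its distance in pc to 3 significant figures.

2.18×10^3 pc

m − M = 5 log₁₀(d/10 pc)
20.59 − (8.9) = 11.69 = 5 log₁₀(d/10)
d = 10 × 10^(11.69/5) = 10 × 10^2.338 = 2178 pc.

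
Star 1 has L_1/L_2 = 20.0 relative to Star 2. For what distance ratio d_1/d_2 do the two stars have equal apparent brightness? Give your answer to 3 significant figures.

4.47

Equal flux requires L_1/d_1² = L_2/d_2², so d_1/d_2 = √(L_1/L_2)
= √(20.0) = 4.472.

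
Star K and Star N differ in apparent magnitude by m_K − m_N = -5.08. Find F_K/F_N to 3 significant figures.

108

F_K/F_N = 10^(−(m_K − m_N)/2.5) = 10^(5.08/2.5) = 10^2.032 = 107.6.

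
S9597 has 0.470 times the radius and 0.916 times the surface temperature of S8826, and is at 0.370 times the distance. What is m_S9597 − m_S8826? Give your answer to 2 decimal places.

-0.14

L_S9597/L_S8826 = (0.470)²(0.916)⁴ = 0.1555.
F_S9597/F_S8826 = (L_S9597/L_S8826)/(d_S9597/d_S8826)² = 0.1555/0.1369 = 1.136.
m_S9597 − m_S8826 = −2.5 log₁₀(1.136) = -0.14.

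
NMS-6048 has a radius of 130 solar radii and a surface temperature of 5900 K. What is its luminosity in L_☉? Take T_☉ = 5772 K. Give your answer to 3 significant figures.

L/L_☉ = (R/R_☉)² (T/T_☉)⁴ = (130)² × (5900/5772)⁴
       = 1.690×10^4 × (1.022)⁴ = 1.690×10^4 × 1.092 = 1.845×10^4.

1.84×10^4 L_☉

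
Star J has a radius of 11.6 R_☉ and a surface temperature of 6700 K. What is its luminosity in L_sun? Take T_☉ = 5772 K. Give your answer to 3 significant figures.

244 L_sun

L/L_☉ = (R/R_☉)² (T/T_☉)⁴ = (11.6)² × (6700/5772)⁴
       = 134.6 × (1.161)⁴ = 134.6 × 1.815 = 244.3.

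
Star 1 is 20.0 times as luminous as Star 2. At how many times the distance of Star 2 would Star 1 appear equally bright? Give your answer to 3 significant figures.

4.47

Equal flux requires L_1/d_1² = L_2/d_2², so d_1/d_2 = √(L_1/L_2)
= √(20.0) = 4.472.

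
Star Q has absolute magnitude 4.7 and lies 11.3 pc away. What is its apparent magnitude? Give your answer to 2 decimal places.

m = M + 5 log₁₀(d/10 pc) = 4.7 + 5 log₁₀(11.3/10)
  = 4.7 + 5 × 0.053 = 4.7 + 0.27 = 4.97.

4.97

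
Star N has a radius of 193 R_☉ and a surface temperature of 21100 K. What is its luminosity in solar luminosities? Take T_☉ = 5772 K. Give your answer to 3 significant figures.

6.65×10^6 solar luminosities

L/L_☉ = (R/R_☉)² (T/T_☉)⁴ = (193)² × (21100/5772)⁴
       = 3.725×10^4 × (3.656)⁴ = 3.725×10^4 × 178.6 = 6.652×10^6.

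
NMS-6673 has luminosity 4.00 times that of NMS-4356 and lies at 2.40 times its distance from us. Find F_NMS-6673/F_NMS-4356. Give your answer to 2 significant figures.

F = L/(4πd²), so F_NMS-6673/F_NMS-4356 = (L_NMS-6673/L_NMS-4356) / (d_NMS-6673/d_NMS-4356)²
= 4.00 / (2.40)² = 4.00 / 5.760 = 0.6944.

0.69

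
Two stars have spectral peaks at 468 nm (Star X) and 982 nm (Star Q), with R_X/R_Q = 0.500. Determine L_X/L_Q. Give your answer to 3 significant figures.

4.85

Wien's law gives T ∝ 1/λ_max, so T_X/T_Q = λ_Q/λ_X = 982/468 = 2.098.
Then L ∝ R²T⁴ gives L_X/L_Q = (0.500)² × (2.098)⁴ = 0.2500 × 19.38 = 4.846.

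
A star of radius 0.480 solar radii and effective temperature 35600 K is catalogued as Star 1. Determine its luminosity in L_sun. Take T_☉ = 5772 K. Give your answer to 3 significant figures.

L/L_☉ = (R/R_☉)² (T/T_☉)⁴ = (0.480)² × (35600/5772)⁴
       = 0.2304 × (6.168)⁴ = 0.2304 × 1447 = 333.4.

333 L_sun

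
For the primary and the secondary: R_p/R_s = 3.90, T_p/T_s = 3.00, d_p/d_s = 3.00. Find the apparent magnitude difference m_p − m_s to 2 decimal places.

L_p/L_s = (3.90)²(3.00)⁴ = 1232.
F_p/F_s = (L_p/L_s)/(d_p/d_s)² = 1232/9.000 = 136.9.
m_p − m_s = −2.5 log₁₀(136.9) = -5.34.

-5.34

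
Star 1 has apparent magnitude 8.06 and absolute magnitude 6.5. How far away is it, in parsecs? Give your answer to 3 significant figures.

m − M = 5 log₁₀(d/10 pc)
8.06 − (6.5) = 1.56 = 5 log₁₀(d/10)
d = 10 × 10^(1.56/5) = 10 × 10^0.312 = 20.51 pc.

20.5 pc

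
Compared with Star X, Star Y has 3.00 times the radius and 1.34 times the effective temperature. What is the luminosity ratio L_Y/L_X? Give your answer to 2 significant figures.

From the Stefan–Boltzmann law, L ∝ R²T⁴, so
L_Y/L_X = (R_Y/R_X)² (T_Y/T_X)⁴ = (3.00)² × (1.34)⁴ = 9.000 × 3.224 = 29.02.

29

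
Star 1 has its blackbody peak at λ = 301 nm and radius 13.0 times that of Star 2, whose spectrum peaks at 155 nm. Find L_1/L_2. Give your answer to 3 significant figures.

11.9

Wien's law gives T ∝ 1/λ_max, so T_1/T_2 = λ_2/λ_1 = 155/301 = 0.5150.
Then L ∝ R²T⁴ gives L_1/L_2 = (13.0)² × (0.5150)⁴ = 169.0 × 0.07032 = 11.88.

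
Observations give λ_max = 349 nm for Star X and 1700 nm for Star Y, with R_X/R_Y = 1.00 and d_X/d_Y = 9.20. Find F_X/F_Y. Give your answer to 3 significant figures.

6.65

Wien's law: T_X/T_Y = λ_Y/λ_X = 1700/349 = 4.871.
L_X/L_Y = (R_X/R_Y)²(T_X/T_Y)⁴ = (1.00)²(4.871)⁴ = 563.0.
F_X/F_Y = (L_X/L_Y)/(d_X/d_Y)² = 563.0/(9.20)² = 6.651.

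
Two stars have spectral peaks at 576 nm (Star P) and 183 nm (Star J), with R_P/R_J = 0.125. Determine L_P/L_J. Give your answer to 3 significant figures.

1.59×10^-4

Wien's law gives T ∝ 1/λ_max, so T_P/T_J = λ_J/λ_P = 183/576 = 0.3177.
Then L ∝ R²T⁴ gives L_P/L_J = (0.125)² × (0.3177)⁴ = 0.01562 × 0.01019 = 1.592×10^-4.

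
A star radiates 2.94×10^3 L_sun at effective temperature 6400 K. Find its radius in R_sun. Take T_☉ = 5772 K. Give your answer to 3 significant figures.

R/R_☉ = √(L/L_☉) / (T/T_☉)² = √(2.94×10^3) / (1.109)²
       = 54.22 / 1.229 = 44.10.

44.1 R_sun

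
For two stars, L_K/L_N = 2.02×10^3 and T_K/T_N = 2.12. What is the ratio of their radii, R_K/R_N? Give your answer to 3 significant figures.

L ∝ R²T⁴ gives R ∝ √L / T², so
R_K/R_N = √(2.02×10^3) / (2.12)² = 44.94 / 4.494 = 10.00.

10.0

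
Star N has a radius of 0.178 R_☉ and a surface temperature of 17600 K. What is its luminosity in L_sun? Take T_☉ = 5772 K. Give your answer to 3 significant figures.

L/L_☉ = (R/R_☉)² (T/T_☉)⁴ = (0.178)² × (17600/5772)⁴
       = 0.03168 × (3.049)⁴ = 0.03168 × 86.45 = 2.739.

2.74 L_sun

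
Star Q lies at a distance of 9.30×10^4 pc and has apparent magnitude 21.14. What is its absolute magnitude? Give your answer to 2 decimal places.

1.30

M = m − 5 log₁₀(d/10 pc) = 21.14 − 5 log₁₀(9.30×10^4/10)
  = 21.14 − 5 × 3.968 = 21.14 − 19.84 = 1.30.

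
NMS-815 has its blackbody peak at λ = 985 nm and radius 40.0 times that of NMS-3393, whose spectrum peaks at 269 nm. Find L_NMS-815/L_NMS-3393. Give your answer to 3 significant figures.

8.90

Wien's law gives T ∝ 1/λ_max, so T_NMS-815/T_NMS-3393 = λ_NMS-3393/λ_NMS-815 = 269/985 = 0.2731.
Then L ∝ R²T⁴ gives L_NMS-815/L_NMS-3393 = (40.0)² × (0.2731)⁴ = 1600 × 0.005562 = 8.900.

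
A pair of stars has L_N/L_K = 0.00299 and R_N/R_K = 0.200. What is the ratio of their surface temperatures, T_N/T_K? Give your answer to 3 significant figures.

0.523

L ∝ R²T⁴ gives T ∝ (L/R²)^(1/4), so
T_N/T_K = (0.00299 / 0.200²)^(1/4) = (0.07475)^(1/4) = 0.5229.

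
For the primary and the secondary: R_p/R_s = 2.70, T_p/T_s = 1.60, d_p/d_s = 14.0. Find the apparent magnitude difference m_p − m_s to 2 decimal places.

L_p/L_s = (2.70)²(1.60)⁴ = 47.78.
F_p/F_s = (L_p/L_s)/(d_p/d_s)² = 47.78/196.0 = 0.2438.
m_p − m_s = −2.5 log₁₀(0.2438) = 1.53.

1.53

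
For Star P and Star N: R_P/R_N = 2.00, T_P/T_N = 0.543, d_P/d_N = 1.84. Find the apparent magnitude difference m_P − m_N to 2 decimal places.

2.47

L_P/L_N = (2.00)²(0.543)⁴ = 0.3477.
F_P/F_N = (L_P/L_N)/(d_P/d_N)² = 0.3477/3.386 = 0.1027.
m_P − m_N = −2.5 log₁₀(0.1027) = 2.47.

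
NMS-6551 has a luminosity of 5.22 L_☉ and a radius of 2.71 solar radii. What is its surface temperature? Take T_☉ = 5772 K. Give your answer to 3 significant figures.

T/T_☉ = (L/L_☉)^(1/4) / (R/R_☉)^(1/2)
T = 5772 × (5.22)^(1/4) / √(2.71) = 5772 × 1.512 / 1.646 = 5300 K.

5.30×10^3 K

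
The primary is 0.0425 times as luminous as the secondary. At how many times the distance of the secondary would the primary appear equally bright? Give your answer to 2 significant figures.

0.21

Equal flux requires L_p/d_p² = L_s/d_s², so d_p/d_s = √(L_p/L_s)
= √(0.0425) = 0.2062.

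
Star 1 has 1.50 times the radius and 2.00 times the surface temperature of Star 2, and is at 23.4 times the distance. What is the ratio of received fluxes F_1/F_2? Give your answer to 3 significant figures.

L_1/L_2 = (R_1/R_2)²(T_1/T_2)⁴ = (1.50)² × (2.00)⁴ = 36.00.
F_1/F_2 = (L_1/L_2)/(d_1/d_2)² = 36.00 / (23.4)² = 0.06575.

0.0657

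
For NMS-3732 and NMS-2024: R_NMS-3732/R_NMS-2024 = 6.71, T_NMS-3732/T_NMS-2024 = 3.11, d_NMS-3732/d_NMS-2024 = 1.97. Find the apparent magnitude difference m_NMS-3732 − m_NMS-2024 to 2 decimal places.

-7.59

L_NMS-3732/L_NMS-2024 = (6.71)²(3.11)⁴ = 4212.
F_NMS-3732/F_NMS-2024 = (L_NMS-3732/L_NMS-2024)/(d_NMS-3732/d_NMS-2024)² = 4212/3.881 = 1085.
m_NMS-3732 − m_NMS-2024 = −2.5 log₁₀(1085) = -7.59.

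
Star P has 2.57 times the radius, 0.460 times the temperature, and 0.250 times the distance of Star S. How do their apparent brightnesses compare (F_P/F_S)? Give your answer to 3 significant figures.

4.73

L_P/L_S = (R_P/R_S)²(T_P/T_S)⁴ = (2.57)² × (0.460)⁴ = 0.2957.
F_P/F_S = (L_P/L_S)/(d_P/d_S)² = 0.2957 / (0.250)² = 4.732.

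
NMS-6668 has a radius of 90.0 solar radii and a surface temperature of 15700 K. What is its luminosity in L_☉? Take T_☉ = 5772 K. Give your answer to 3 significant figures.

4.43×10^5 L_☉

L/L_☉ = (R/R_☉)² (T/T_☉)⁴ = (90.0)² × (15700/5772)⁴
       = 8100 × (2.720)⁴ = 8100 × 54.74 = 4.434×10^5.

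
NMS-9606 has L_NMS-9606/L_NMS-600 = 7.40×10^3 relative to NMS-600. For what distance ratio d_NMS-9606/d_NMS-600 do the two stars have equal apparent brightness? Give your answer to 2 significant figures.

86

Equal flux requires L_NMS-9606/d_NMS-9606² = L_NMS-600/d_NMS-600², so d_NMS-9606/d_NMS-600 = √(L_NMS-9606/L_NMS-600)
= √(7.40×10^3) = 86.02.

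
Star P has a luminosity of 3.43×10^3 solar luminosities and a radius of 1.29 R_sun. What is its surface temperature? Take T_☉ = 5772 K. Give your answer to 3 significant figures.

3.89×10^4 K

T/T_☉ = (L/L_☉)^(1/4) / (R/R_☉)^(1/2)
T = 5772 × (3.43×10^3)^(1/4) / √(1.29) = 5772 × 7.653 / 1.136 = 3.889×10^4 K.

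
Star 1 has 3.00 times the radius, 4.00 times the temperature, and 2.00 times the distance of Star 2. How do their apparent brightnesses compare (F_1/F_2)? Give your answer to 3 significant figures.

L_1/L_2 = (R_1/R_2)²(T_1/T_2)⁴ = (3.00)² × (4.00)⁴ = 2304.
F_1/F_2 = (L_1/L_2)/(d_1/d_2)² = 2304 / (2.00)² = 576.0.

576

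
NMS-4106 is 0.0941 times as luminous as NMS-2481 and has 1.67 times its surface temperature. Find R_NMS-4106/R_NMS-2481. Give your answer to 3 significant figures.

L ∝ R²T⁴ gives R ∝ √L / T², so
R_NMS-4106/R_NMS-2481 = √(0.0941) / (1.67)² = 0.3068 / 2.789 = 0.1100.

0.110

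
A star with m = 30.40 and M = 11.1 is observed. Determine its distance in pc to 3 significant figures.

m − M = 5 log₁₀(d/10 pc)
30.40 − (11.1) = 19.30 = 5 log₁₀(d/10)
d = 10 × 10^(19.30/5) = 10 × 10^3.860 = 7.244×10^4 pc.

7.24×10^4 pc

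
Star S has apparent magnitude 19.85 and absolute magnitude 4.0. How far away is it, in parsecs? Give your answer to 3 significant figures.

1.48×10^4 pc

m − M = 5 log₁₀(d/10 pc)
19.85 − (4.0) = 15.85 = 5 log₁₀(d/10)
d = 10 × 10^(15.85/5) = 10 × 10^3.170 = 1.479×10^4 pc.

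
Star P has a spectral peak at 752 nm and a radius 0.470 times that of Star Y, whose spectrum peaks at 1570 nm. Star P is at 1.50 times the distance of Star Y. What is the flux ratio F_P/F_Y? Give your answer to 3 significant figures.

1.87

Wien's law: T_P/T_Y = λ_Y/λ_P = 1570/752 = 2.088.
L_P/L_Y = (R_P/R_Y)²(T_P/T_Y)⁴ = (0.470)²(2.088)⁴ = 4.197.
F_P/F_Y = (L_P/L_Y)/(d_P/d_Y)² = 4.197/(1.50)² = 1.865.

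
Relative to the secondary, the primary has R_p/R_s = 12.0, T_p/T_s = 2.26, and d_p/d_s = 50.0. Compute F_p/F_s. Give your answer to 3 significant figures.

L_p/L_s = (R_p/R_s)²(T_p/T_s)⁴ = (12.0)² × (2.26)⁴ = 3757.
F_p/F_s = (L_p/L_s)/(d_p/d_s)² = 3757 / (50.0)² = 1.503.

1.50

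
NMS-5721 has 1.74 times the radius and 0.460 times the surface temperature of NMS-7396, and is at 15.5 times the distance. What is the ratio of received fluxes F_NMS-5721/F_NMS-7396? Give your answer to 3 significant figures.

5.64×10^-4

L_NMS-5721/L_NMS-7396 = (R_NMS-5721/R_NMS-7396)²(T_NMS-5721/T_NMS-7396)⁴ = (1.74)² × (0.460)⁴ = 0.1356.
F_NMS-5721/F_NMS-7396 = (L_NMS-5721/L_NMS-7396)/(d_NMS-5721/d_NMS-7396)² = 0.1356 / (15.5)² = 5.642×10^-4.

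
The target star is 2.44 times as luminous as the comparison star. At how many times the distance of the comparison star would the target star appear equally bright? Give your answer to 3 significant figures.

1.56

Equal flux requires L_t/d_t² = L_c/d_c², so d_t/d_c = √(L_t/L_c)
= √(2.44) = 1.562.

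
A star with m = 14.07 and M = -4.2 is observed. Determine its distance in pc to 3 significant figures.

4.51×10^4 pc

m − M = 5 log₁₀(d/10 pc)
14.07 − (-4.2) = 18.27 = 5 log₁₀(d/10)
d = 10 × 10^(18.27/5) = 10 × 10^3.654 = 4.508×10^4 pc.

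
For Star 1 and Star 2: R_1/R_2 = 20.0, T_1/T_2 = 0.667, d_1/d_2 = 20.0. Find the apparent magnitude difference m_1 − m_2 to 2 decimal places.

1.76

L_1/L_2 = (20.0)²(0.667)⁴ = 79.17.
F_1/F_2 = (L_1/L_2)/(d_1/d_2)² = 79.17/400.0 = 0.1979.
m_1 − m_2 = −2.5 log₁₀(0.1979) = 1.76.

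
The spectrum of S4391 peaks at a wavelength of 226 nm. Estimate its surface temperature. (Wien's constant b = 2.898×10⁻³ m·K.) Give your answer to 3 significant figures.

T = b/λ_max = 2.898×10⁻³ / (226×10⁻⁹) = 1.282×10^4 K.

1.28×10^4 K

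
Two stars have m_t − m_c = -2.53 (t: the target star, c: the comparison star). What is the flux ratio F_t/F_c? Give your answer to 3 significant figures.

F_t/F_c = 10^(−(m_t − m_c)/2.5) = 10^(2.53/2.5) = 10^1.012 = 10.28.

10.3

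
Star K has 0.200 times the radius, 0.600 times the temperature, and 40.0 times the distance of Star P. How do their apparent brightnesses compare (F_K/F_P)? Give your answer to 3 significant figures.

3.24×10^-6

L_K/L_P = (R_K/R_P)²(T_K/T_P)⁴ = (0.200)² × (0.600)⁴ = 0.005184.
F_K/F_P = (L_K/L_P)/(d_K/d_P)² = 0.005184 / (40.0)² = 3.240×10^-6.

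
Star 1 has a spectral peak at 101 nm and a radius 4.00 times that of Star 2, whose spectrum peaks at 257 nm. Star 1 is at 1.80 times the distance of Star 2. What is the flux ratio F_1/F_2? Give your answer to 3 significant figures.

Wien's law: T_1/T_2 = λ_2/λ_1 = 257/101 = 2.545.
L_1/L_2 = (R_1/R_2)²(T_1/T_2)⁴ = (4.00)²(2.545)⁴ = 670.8.
F_1/F_2 = (L_1/L_2)/(d_1/d_2)² = 670.8/(1.80)² = 207.0.

207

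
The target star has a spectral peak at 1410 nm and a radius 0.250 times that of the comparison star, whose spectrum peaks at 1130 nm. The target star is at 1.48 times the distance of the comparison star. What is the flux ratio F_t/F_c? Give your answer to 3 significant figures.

0.0118

Wien's law: T_t/T_c = λ_c/λ_t = 1130/1410 = 0.8014.
L_t/L_c = (R_t/R_c)²(T_t/T_c)⁴ = (0.250)²(0.8014)⁴ = 0.02578.
F_t/F_c = (L_t/L_c)/(d_t/d_c)² = 0.02578/(1.48)² = 0.01177.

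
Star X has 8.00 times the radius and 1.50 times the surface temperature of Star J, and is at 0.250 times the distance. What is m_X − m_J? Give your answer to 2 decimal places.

L_X/L_J = (8.00)²(1.50)⁴ = 324.0.
F_X/F_J = (L_X/L_J)/(d_X/d_J)² = 324.0/0.06250 = 5184.
m_X − m_J = −2.5 log₁₀(5184) = -9.29.

-9.29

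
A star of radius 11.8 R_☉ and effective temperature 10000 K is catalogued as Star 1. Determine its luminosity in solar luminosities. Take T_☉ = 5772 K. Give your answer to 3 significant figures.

1.25×10^3 solar luminosities

L/L_☉ = (R/R_☉)² (T/T_☉)⁴ = (11.8)² × (10000/5772)⁴
       = 139.2 × (1.733)⁴ = 139.2 × 9.009 = 1254.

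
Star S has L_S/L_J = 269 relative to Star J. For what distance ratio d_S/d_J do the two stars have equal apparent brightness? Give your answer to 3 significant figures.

Equal flux requires L_S/d_S² = L_J/d_J², so d_S/d_J = √(L_S/L_J)
= √(269) = 16.40.

16.4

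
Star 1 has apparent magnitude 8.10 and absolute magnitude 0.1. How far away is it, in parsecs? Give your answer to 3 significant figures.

398 pc

m − M = 5 log₁₀(d/10 pc)
8.10 − (0.1) = 8.00 = 5 log₁₀(d/10)
d = 10 × 10^(8.00/5) = 10 × 10^1.600 = 398.1 pc.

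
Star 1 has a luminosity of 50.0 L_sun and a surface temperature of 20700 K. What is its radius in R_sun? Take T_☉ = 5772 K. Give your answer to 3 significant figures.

0.550 R_sun

R/R_☉ = √(L/L_☉) / (T/T_☉)² = √(50.0) / (3.586)²
       = 7.071 / 12.86 = 0.5498.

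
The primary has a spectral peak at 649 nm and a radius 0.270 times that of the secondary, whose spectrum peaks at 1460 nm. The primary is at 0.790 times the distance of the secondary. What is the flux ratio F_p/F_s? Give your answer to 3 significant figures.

Wien's law: T_p/T_s = λ_s/λ_p = 1460/649 = 2.250.
L_p/L_s = (R_p/R_s)²(T_p/T_s)⁴ = (0.270)²(2.250)⁴ = 1.867.
F_p/F_s = (L_p/L_s)/(d_p/d_s)² = 1.867/(0.790)² = 2.992.

2.99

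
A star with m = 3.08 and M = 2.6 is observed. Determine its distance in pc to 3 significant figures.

m − M = 5 log₁₀(d/10 pc)
3.08 − (2.6) = 0.48 = 5 log₁₀(d/10)
d = 10 × 10^(0.48/5) = 10 × 10^0.096 = 12.47 pc.

12.5 pc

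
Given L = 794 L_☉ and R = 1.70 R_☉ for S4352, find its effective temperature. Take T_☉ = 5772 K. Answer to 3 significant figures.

T/T_☉ = (L/L_☉)^(1/4) / (R/R_☉)^(1/2)
T = 5772 × (794)^(1/4) / √(1.70) = 5772 × 5.308 / 1.304 = 2.350×10^4 K.

2.35×10^4 K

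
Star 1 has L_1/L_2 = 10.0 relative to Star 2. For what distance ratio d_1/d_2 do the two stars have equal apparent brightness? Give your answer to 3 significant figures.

Equal flux requires L_1/d_1² = L_2/d_2², so d_1/d_2 = √(L_1/L_2)
= √(10.0) = 3.162.

3.16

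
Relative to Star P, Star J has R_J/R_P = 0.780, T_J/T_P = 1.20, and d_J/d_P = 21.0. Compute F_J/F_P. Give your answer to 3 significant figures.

0.00286

L_J/L_P = (R_J/R_P)²(T_J/T_P)⁴ = (0.780)² × (1.20)⁴ = 1.262.
F_J/F_P = (L_J/L_P)/(d_J/d_P)² = 1.262 / (21.0)² = 0.002861.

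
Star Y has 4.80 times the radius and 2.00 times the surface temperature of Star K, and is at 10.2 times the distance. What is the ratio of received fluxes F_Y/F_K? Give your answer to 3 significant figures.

L_Y/L_K = (R_Y/R_K)²(T_Y/T_K)⁴ = (4.80)² × (2.00)⁴ = 368.6.
F_Y/F_K = (L_Y/L_K)/(d_Y/d_K)² = 368.6 / (10.2)² = 3.543.

3.54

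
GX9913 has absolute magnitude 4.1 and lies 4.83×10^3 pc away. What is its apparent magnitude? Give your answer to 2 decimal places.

m = M + 5 log₁₀(d/10 pc) = 4.1 + 5 log₁₀(4.83×10^3/10)
  = 4.1 + 5 × 2.684 = 4.1 + 13.42 = 17.52.

17.52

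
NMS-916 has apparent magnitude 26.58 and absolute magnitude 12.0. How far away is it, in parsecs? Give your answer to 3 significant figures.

8.24×10^3 pc

m − M = 5 log₁₀(d/10 pc)
26.58 − (12.0) = 14.58 = 5 log₁₀(d/10)
d = 10 × 10^(14.58/5) = 10 × 10^2.916 = 8241 pc.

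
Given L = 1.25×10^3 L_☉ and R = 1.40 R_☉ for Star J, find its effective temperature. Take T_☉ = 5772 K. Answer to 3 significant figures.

T/T_☉ = (L/L_☉)^(1/4) / (R/R_☉)^(1/2)
T = 5772 × (1.25×10^3)^(1/4) / √(1.40) = 5772 × 5.946 / 1.183 = 2.901×10^4 K.

2.90×10^4 K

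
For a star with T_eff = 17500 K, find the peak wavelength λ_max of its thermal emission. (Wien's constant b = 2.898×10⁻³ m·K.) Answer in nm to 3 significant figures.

166 nm

λ_max = b/T = 2.898×10⁻³ / 17500 = 1.66×10^-7 m = 165.6 nm.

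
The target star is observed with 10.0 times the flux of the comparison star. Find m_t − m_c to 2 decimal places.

m_t − m_c = −2.5 log₁₀(F_t/F_c) = −2.5 log₁₀(10.0) = −2.5 × (1.000) = -2.500.

-2.50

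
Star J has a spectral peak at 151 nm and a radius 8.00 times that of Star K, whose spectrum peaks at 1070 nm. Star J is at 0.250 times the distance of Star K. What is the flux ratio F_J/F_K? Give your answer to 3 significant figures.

2.58×10^6

Wien's law: T_J/T_K = λ_K/λ_J = 1070/151 = 7.086.
L_J/L_K = (R_J/R_K)²(T_J/T_K)⁴ = (8.00)²(7.086)⁴ = 1.614×10^5.
F_J/F_K = (L_J/L_K)/(d_J/d_K)² = 1.614×10^5/(0.250)² = 2.582×10^6.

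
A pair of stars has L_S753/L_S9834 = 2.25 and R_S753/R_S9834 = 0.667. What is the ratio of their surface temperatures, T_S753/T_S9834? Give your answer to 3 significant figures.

1.50

L ∝ R²T⁴ gives T ∝ (L/R²)^(1/4), so
T_S753/T_S9834 = (2.25 / 0.667²)^(1/4) = (5.057)^(1/4) = 1.500.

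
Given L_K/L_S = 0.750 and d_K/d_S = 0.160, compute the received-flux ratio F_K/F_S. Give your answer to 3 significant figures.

29.3

F = L/(4πd²), so F_K/F_S = (L_K/L_S) / (d_K/d_S)²
= 0.750 / (0.160)² = 0.750 / 0.02560 = 29.30.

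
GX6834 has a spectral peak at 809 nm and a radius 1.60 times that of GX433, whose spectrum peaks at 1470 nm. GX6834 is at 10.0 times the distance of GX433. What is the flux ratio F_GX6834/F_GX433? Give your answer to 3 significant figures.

0.279

Wien's law: T_GX6834/T_GX433 = λ_GX433/λ_GX6834 = 1470/809 = 1.817.
L_GX6834/L_GX433 = (R_GX6834/R_GX433)²(T_GX6834/T_GX433)⁴ = (1.60)²(1.817)⁴ = 27.91.
F_GX6834/F_GX433 = (L_GX6834/L_GX433)/(d_GX6834/d_GX433)² = 27.91/(10.0)² = 0.2791.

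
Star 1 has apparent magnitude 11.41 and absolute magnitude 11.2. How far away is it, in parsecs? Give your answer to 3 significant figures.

11.0 pc

m − M = 5 log₁₀(d/10 pc)
11.41 − (11.2) = 0.21 = 5 log₁₀(d/10)
d = 10 × 10^(0.21/5) = 10 × 10^0.042 = 11.02 pc.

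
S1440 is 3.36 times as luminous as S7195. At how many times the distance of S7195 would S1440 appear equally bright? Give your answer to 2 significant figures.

1.8

Equal flux requires L_S1440/d_S1440² = L_S7195/d_S7195², so d_S1440/d_S7195 = √(L_S1440/L_S7195)
= √(3.36) = 1.833.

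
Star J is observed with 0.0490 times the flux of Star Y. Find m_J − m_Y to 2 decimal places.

3.27

m_J − m_Y = −2.5 log₁₀(F_J/F_Y) = −2.5 log₁₀(0.0490) = −2.5 × (-1.310) = 3.275.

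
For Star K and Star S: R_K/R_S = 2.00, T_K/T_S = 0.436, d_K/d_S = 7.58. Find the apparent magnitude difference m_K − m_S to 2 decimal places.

L_K/L_S = (2.00)²(0.436)⁴ = 0.1445.
F_K/F_S = (L_K/L_S)/(d_K/d_S)² = 0.1445/57.46 = 0.002516.
m_K − m_S = −2.5 log₁₀(0.002516) = 6.50.

6.50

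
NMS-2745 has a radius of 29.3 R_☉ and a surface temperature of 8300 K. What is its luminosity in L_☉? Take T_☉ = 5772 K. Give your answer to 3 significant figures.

3.67×10^3 L_☉

L/L_☉ = (R/R_☉)² (T/T_☉)⁴ = (29.3)² × (8300/5772)⁴
       = 858.5 × (1.438)⁴ = 858.5 × 4.276 = 3671.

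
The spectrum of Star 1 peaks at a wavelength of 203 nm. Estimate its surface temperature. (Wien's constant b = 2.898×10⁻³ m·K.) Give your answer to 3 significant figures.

1.43×10^4 K

T = b/λ_max = 2.898×10⁻³ / (203×10⁻⁹) = 1.428×10^4 K.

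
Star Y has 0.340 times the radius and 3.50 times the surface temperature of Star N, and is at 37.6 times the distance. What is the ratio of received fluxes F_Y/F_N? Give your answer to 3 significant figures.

L_Y/L_N = (R_Y/R_N)²(T_Y/T_N)⁴ = (0.340)² × (3.50)⁴ = 17.35.
F_Y/F_N = (L_Y/L_N)/(d_Y/d_N)² = 17.35 / (37.6)² = 0.01227.

0.0123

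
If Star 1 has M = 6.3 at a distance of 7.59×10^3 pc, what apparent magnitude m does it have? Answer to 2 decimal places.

20.70

m = M + 5 log₁₀(d/10 pc) = 6.3 + 5 log₁₀(7.59×10^3/10)
  = 6.3 + 5 × 2.880 = 6.3 + 14.40 = 20.70.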